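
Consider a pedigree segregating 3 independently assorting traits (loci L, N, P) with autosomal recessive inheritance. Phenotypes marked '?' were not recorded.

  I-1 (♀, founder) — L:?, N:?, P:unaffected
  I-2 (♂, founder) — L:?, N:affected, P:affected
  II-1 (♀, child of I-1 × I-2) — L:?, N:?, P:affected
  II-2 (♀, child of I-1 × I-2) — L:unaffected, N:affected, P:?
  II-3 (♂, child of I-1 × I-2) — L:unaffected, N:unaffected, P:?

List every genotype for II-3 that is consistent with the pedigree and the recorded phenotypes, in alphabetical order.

L/I-1 ? ·: LL|Ll|ll
L/I-2 ? ·: LL|Ll|ll
L/II-1 ? I-1×I-2: LL|Ll|ll
L/II-2 un I-1×I-2: LL|Ll
L/II-3 un I-1×I-2: LL|Ll
⇒ L over [I-1,I-2,II-1,II-2,II-3]: 35 consistent
N/I-1 ? ·: Nn
N/I-2 aff ·: nn
N/II-1 ? I-1×I-2: Nn|nn
N/II-2 aff I-1×I-2: nn
N/II-3 un I-1×I-2: Nn
⇒ N over [I-1,I-2,II-1,II-2,II-3]: 2 consistent
P/I-1 un ·: Pp
P/I-2 aff ·: pp
P/II-1 aff I-1×I-2: pp
P/II-2 ? I-1×I-2: Pp|pp
P/II-3 ? I-1×I-2: Pp|pp
⇒ P over [I-1,I-2,II-1,II-2,II-3]: 4 consistent

II-3 ∈ {LL Nn Pp, LL Nn pp, Ll Nn Pp, Ll Nn pp}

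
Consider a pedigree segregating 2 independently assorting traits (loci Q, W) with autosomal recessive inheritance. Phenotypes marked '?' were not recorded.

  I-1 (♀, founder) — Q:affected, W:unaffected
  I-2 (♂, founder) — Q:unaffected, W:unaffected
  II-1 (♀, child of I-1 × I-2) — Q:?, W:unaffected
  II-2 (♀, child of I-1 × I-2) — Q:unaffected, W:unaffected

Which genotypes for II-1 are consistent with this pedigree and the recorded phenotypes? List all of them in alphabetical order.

II-1 ∈ {Qq WW, Qq Ww, qq WW, qq Ww}

Q/I-1 aff ·: qq
Q/I-2 un ·: QQ|Qq
Q/II-1 ? I-1×I-2: Qq|qq
Q/II-2 un I-1×I-2: Qq
⇒ Q over [I-1,I-2,II-1,II-2]: 3 consistent
W/I-1 un ·: WW|Ww
W/I-2 un ·: WW|Ww
W/II-1 un I-1×I-2: WW|Ww
W/II-2 un I-1×I-2: WW|Ww
⇒ W over [I-1,I-2,II-1,II-2]: 13 consistent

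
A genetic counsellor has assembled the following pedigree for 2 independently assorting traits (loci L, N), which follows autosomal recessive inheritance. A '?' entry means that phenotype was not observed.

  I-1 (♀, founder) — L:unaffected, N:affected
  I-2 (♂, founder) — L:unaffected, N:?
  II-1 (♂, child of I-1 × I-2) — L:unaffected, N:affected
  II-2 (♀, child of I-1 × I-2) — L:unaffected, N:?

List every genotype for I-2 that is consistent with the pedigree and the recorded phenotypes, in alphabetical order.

L/I-1 un ·: LL|Ll
L/I-2 un ·: LL|Ll
L/II-1 un I-1×I-2: LL|Ll
L/II-2 un I-1×I-2: LL|Ll
⇒ L over [I-1,I-2,II-1,II-2]: 13 consistent
N/I-1 aff ·: nn
N/I-2 ? ·: Nn|nn
N/II-1 aff I-1×I-2: nn
N/II-2 ? I-1×I-2: Nn|nn
⇒ N over [I-1,I-2,II-1,II-2]: 3 consistent

I-2 ∈ {LL Nn, LL nn, Ll Nn, Ll nn}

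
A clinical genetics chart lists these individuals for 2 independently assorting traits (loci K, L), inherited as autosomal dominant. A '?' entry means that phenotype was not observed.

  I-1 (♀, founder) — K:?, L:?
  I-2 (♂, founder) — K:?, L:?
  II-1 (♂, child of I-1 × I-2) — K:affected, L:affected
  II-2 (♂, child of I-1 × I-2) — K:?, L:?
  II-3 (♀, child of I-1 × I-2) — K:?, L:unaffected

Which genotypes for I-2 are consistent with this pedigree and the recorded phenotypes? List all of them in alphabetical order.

I-2 ∈ {KK Ll, KK ll, Kk Ll, Kk ll, kk Ll, kk ll}

K/I-1 ? ·: kk|Kk|KK
K/I-2 ? ·: kk|Kk|KK
K/II-1 aff I-1×I-2: Kk|KK
K/II-2 ? I-1×I-2: kk|Kk|KK
K/II-3 ? I-1×I-2: kk|Kk|KK
⇒ K over [I-1,I-2,II-1,II-2,II-3]: 45 consistent
L/I-1 ? ·: ll|Ll
L/I-2 ? ·: ll|Ll
L/II-1 aff I-1×I-2: Ll|LL
L/II-2 ? I-1×I-2: ll|Ll|LL
L/II-3 un I-1×I-2: ll
⇒ L over [I-1,I-2,II-1,II-2,II-3]: 10 consistent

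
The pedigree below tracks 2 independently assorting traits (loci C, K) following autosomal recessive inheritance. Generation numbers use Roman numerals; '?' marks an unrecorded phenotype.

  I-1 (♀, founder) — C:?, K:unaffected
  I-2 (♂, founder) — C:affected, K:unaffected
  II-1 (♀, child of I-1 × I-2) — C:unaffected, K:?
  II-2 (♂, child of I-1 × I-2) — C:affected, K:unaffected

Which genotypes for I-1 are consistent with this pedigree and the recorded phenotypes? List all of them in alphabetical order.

C/I-1 ? ·: Cc
C/I-2 aff ·: cc
C/II-1 un I-1×I-2: Cc
C/II-2 aff I-1×I-2: cc
⇒ C over [I-1,I-2,II-1,II-2]: 1 consistent
K/I-1 un ·: KK|Kk
K/I-2 un ·: KK|Kk
K/II-1 ? I-1×I-2: KK|Kk|kk
K/II-2 un I-1×I-2: KK|Kk
⇒ K over [I-1,I-2,II-1,II-2]: 15 consistent

I-1 ∈ {Cc KK, Cc Kk}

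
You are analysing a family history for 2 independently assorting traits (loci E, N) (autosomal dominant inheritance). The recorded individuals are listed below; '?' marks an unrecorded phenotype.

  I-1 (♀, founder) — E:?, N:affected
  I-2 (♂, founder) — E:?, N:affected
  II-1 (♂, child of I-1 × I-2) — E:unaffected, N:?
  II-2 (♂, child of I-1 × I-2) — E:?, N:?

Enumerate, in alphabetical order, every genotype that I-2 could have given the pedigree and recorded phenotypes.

E/I-1 ? ·: ee|Ee
E/I-2 ? ·: ee|Ee
E/II-1 un I-1×I-2: ee
E/II-2 ? I-1×I-2: ee|Ee|EE
⇒ E over [I-1,I-2,II-1,II-2]: 8 consistent
N/I-1 aff ·: Nn|NN
N/I-2 aff ·: Nn|NN
N/II-1 ? I-1×I-2: nn|Nn|NN
N/II-2 ? I-1×I-2: nn|Nn|NN
⇒ N over [I-1,I-2,II-1,II-2]: 18 consistent

I-2 ∈ {Ee NN, Ee Nn, ee NN, ee Nn}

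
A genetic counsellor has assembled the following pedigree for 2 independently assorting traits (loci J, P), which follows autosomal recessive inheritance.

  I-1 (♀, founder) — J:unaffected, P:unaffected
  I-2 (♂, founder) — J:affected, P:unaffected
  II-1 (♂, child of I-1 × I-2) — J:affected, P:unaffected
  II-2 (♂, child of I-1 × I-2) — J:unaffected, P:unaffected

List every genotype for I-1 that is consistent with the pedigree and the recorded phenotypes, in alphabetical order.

J/I-1 un ·: Jj
J/I-2 aff ·: jj
J/II-1 aff I-1×I-2: jj
J/II-2 un I-1×I-2: Jj
⇒ J over [I-1,I-2,II-1,II-2]: 1 consistent
P/I-1 un ·: PP|Pp
P/I-2 un ·: PP|Pp
P/II-1 un I-1×I-2: PP|Pp
P/II-2 un I-1×I-2: PP|Pp
⇒ P over [I-1,I-2,II-1,II-2]: 13 consistent

I-1 ∈ {Jj PP, Jj Pp}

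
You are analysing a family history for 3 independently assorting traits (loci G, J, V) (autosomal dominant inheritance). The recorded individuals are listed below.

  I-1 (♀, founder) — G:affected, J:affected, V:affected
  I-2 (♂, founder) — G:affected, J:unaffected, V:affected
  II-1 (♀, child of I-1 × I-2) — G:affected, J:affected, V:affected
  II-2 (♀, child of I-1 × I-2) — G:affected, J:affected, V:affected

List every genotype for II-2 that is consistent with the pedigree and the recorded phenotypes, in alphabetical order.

II-2 ∈ {GG Jj VV, GG Jj Vv, Gg Jj VV, Gg Jj Vv}

G/I-1 aff ·: Gg|GG
G/I-2 aff ·: Gg|GG
G/II-1 aff I-1×I-2: Gg|GG
G/II-2 aff I-1×I-2: Gg|GG
⇒ G over [I-1,I-2,II-1,II-2]: 13 consistent
J/I-1 aff ·: Jj|JJ
J/I-2 un ·: jj
J/II-1 aff I-1×I-2: Jj
J/II-2 aff I-1×I-2: Jj
⇒ J over [I-1,I-2,II-1,II-2]: 2 consistent
V/I-1 aff ·: Vv|VV
V/I-2 aff ·: Vv|VV
V/II-1 aff I-1×I-2: Vv|VV
V/II-2 aff I-1×I-2: Vv|VV
⇒ V over [I-1,I-2,II-1,II-2]: 13 consistent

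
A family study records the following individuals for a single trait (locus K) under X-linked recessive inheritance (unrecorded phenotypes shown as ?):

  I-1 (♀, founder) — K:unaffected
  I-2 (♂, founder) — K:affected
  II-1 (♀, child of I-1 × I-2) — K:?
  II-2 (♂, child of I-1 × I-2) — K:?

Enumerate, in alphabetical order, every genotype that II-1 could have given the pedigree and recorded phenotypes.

K/I-1 un ·: X^KX^K|X^KX^k
K/I-2 aff ·: X^kY
K/II-1 ? I-1×I-2: X^KX^k|X^kX^k
K/II-2 ? I-1×I-2: X^KY|X^kY
⇒ K over [I-1,I-2,II-1,II-2]: 5 consistent

II-1 ∈ {X^KX^k, X^kX^k}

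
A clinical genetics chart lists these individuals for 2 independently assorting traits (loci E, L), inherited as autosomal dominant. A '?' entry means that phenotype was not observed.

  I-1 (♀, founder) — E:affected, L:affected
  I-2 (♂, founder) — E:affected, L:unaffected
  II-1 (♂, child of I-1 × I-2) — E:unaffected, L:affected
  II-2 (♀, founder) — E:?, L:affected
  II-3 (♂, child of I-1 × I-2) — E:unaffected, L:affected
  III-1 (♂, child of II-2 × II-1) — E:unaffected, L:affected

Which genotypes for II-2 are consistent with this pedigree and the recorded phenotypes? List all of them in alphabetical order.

II-2 ∈ {Ee LL, Ee Ll, ee LL, ee Ll}

E/I-1 aff ·: Ee
E/I-2 aff ·: Ee
E/II-1 un I-1×I-2: ee
E/II-2 ? ·: ee|Ee
E/II-3 un I-1×I-2: ee
E/III-1 un II-2×II-1: ee
⇒ E over [I-1,I-2,II-1,II-2,II-3,III-1]: 2 consistent
L/I-1 aff ·: Ll|LL
L/I-2 un ·: ll
L/II-1 aff I-1×I-2: Ll
L/II-2 aff ·: Ll|LL
L/II-3 aff I-1×I-2: Ll
L/III-1 aff II-2×II-1: Ll|LL
⇒ L over [I-1,I-2,II-1,II-2,II-3,III-1]: 8 consistent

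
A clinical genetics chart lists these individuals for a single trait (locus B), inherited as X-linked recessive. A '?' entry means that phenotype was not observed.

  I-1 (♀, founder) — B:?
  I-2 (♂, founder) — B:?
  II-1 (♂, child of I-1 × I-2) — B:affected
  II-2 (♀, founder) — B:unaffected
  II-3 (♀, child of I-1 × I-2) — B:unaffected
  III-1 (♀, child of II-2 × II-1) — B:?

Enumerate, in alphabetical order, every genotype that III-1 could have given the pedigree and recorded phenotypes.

III-1 ∈ {X^BX^b, X^bX^b}

B/I-1 ? ·: X^BX^b|X^bX^b
B/I-2 ? ·: X^BY|X^bY
B/II-1 aff I-1×I-2: X^bY
B/II-2 un ·: X^BX^B|X^BX^b
B/II-3 un I-1×I-2: X^BX^B|X^BX^b
B/III-1 ? II-2×II-1: X^BX^b|X^bX^b
⇒ B over [I-1,I-2,II-1,II-2,II-3,III-1]: 12 consistent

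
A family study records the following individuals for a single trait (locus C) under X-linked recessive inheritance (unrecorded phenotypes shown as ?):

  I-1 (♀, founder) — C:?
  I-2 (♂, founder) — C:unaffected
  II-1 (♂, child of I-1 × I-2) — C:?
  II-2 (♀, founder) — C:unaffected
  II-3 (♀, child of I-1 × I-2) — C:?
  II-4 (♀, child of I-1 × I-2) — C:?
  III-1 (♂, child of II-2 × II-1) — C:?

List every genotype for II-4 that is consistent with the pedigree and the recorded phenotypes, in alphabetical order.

II-4 ∈ {X^CX^C, X^CX^c}

C/I-1 ? ·: X^CX^C|X^CX^c|X^cX^c
C/I-2 un ·: X^CY
C/II-1 ? I-1×I-2: X^CY|X^cY
C/II-2 un ·: X^CX^C|X^CX^c
C/II-3 ? I-1×I-2: X^CX^C|X^CX^c
C/II-4 ? I-1×I-2: X^CX^C|X^CX^c
C/III-1 ? II-2×II-1: X^CY|X^cY
⇒ C over [I-1,I-2,II-1,II-2,II-3,II-4,III-1]: 30 consistent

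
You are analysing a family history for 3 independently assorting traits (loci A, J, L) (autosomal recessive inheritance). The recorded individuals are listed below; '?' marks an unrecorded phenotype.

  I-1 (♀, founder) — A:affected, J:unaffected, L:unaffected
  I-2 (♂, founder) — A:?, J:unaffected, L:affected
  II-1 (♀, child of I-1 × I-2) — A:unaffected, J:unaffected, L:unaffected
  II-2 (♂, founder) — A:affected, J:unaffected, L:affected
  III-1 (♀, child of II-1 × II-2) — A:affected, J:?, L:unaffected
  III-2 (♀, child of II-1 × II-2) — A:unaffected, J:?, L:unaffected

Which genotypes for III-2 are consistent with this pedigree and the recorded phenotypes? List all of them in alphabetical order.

A/I-1 aff ·: aa
A/I-2 ? ·: AA|Aa
A/II-1 un I-1×I-2: Aa
A/II-2 aff ·: aa
A/III-1 aff II-1×II-2: aa
A/III-2 un II-1×II-2: Aa
⇒ A over [I-1,I-2,II-1,II-2,III-1,III-2]: 2 consistent
J/I-1 un ·: JJ|Jj
J/I-2 un ·: JJ|Jj
J/II-1 un I-1×I-2: JJ|Jj
J/II-2 un ·: JJ|Jj
J/III-1 ? II-1×II-2: JJ|Jj|jj
J/III-2 ? II-1×II-2: JJ|Jj|jj
⇒ J over [I-1,I-2,II-1,II-2,III-1,III-2]: 59 consistent
L/I-1 un ·: LL|Ll
L/I-2 aff ·: ll
L/II-1 un I-1×I-2: Ll
L/II-2 aff ·: ll
L/III-1 un II-1×II-2: Ll
L/III-2 un II-1×II-2: Ll
⇒ L over [I-1,I-2,II-1,II-2,III-1,III-2]: 2 consistent

III-2 ∈ {Aa JJ Ll, Aa Jj Ll, Aa jj Ll}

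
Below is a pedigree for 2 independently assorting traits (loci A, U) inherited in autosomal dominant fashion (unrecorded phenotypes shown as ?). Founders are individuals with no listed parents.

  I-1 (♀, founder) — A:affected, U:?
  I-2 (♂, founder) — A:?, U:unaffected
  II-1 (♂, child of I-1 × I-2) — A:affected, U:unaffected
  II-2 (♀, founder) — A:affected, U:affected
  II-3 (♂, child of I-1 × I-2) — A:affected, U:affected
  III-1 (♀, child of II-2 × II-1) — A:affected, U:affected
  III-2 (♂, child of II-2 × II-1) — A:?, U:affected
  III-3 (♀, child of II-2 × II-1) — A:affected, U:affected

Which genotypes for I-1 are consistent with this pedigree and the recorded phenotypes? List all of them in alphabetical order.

A/I-1 aff ·: Aa|AA
A/I-2 ? ·: aa|Aa|AA
A/II-1 aff I-1×I-2: Aa|AA
A/II-2 aff ·: Aa|AA
A/II-3 aff I-1×I-2: Aa|AA
A/III-1 aff II-2×II-1: Aa|AA
A/III-2 ? II-2×II-1: aa|Aa|AA
A/III-3 aff II-2×II-1: Aa|AA
⇒ A over [I-1,I-2,II-1,II-2,II-3,III-1,III-2,III-3]: 223 consistent
U/I-1 ? ·: Uu
U/I-2 un ·: uu
U/II-1 un I-1×I-2: uu
U/II-2 aff ·: Uu|UU
U/II-3 aff I-1×I-2: Uu
U/III-1 aff II-2×II-1: Uu
U/III-2 aff II-2×II-1: Uu
U/III-3 aff II-2×II-1: Uu
⇒ U over [I-1,I-2,II-1,II-2,II-3,III-1,III-2,III-3]: 2 consistent

I-1 ∈ {AA Uu, Aa Uu}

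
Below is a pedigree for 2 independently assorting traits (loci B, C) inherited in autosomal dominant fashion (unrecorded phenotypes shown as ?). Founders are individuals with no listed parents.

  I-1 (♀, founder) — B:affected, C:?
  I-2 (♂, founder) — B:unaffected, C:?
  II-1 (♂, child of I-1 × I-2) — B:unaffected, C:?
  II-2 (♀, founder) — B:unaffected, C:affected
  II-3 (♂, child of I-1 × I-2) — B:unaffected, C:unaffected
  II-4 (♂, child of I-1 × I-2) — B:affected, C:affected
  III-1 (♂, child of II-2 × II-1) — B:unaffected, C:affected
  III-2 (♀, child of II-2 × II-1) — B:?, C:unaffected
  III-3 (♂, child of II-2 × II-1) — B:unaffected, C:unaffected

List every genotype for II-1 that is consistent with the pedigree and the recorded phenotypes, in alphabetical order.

II-1 ∈ {bb Cc, bb cc}

B/I-1 aff ·: Bb
B/I-2 un ·: bb
B/II-1 un I-1×I-2: bb
B/II-2 un ·: bb
B/II-3 un I-1×I-2: bb
B/II-4 aff I-1×I-2: Bb
B/III-1 un II-2×II-1: bb
B/III-2 ? II-2×II-1: bb
B/III-3 un II-2×II-1: bb
⇒ B over [I-1,I-2,II-1,II-2,II-3,II-4,III-1,III-2,III-3]: 1 consistent
C/I-1 ? ·: cc|Cc
C/I-2 ? ·: cc|Cc
C/II-1 ? I-1×I-2: cc|Cc
C/II-2 aff ·: Cc
C/II-3 un I-1×I-2: cc
C/II-4 aff I-1×I-2: Cc|CC
C/III-1 aff II-2×II-1: Cc|CC
C/III-2 un II-2×II-1: cc
C/III-3 un II-2×II-1: cc
⇒ C over [I-1,I-2,II-1,II-2,II-3,II-4,III-1,III-2,III-3]: 12 consistent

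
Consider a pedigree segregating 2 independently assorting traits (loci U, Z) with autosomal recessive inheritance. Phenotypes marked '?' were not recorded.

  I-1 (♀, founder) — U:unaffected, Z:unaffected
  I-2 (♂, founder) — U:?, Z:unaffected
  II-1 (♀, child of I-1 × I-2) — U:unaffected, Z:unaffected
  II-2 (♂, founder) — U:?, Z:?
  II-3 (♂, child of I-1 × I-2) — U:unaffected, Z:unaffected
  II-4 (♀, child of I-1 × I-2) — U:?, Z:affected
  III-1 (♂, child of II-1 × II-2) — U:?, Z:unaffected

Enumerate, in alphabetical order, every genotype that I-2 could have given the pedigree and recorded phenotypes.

U/I-1 un ·: UU|Uu
U/I-2 ? ·: UU|Uu|uu
U/II-1 un I-1×I-2: UU|Uu
U/II-2 ? ·: UU|Uu|uu
U/II-3 un I-1×I-2: UU|Uu
U/II-4 ? I-1×I-2: UU|Uu|uu
U/III-1 ? II-1×II-2: UU|Uu|uu
⇒ U over [I-1,I-2,II-1,II-2,II-3,II-4,III-1]: 179 consistent
Z/I-1 un ·: Zz
Z/I-2 un ·: Zz
Z/II-1 un I-1×I-2: ZZ|Zz
Z/II-2 ? ·: ZZ|Zz|zz
Z/II-3 un I-1×I-2: ZZ|Zz
Z/II-4 aff I-1×I-2: zz
Z/III-1 un II-1×II-2: ZZ|Zz
⇒ Z over [I-1,I-2,II-1,II-2,II-3,II-4,III-1]: 18 consistent

I-2 ∈ {UU Zz, Uu Zz, uu Zz}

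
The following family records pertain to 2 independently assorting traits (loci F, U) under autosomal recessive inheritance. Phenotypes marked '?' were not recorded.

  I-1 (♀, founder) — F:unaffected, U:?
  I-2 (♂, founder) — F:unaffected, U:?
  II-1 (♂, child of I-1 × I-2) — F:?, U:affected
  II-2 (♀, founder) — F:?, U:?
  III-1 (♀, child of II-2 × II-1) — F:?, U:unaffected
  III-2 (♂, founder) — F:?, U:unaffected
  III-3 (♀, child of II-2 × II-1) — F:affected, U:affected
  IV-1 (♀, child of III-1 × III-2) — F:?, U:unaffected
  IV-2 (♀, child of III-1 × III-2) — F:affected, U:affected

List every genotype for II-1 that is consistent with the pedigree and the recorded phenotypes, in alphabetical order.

II-1 ∈ {Ff uu, ff uu}

F/I-1 un ·: FF|Ff
F/I-2 un ·: FF|Ff
F/II-1 ? I-1×I-2: Ff|ff
F/II-2 ? ·: Ff|ff
F/III-1 ? II-2×II-1: Ff|ff
F/III-2 ? ·: Ff|ff
F/III-3 aff II-2×II-1: ff
F/IV-1 ? III-1×III-2: FF|Ff|ff
F/IV-2 aff III-1×III-2: ff
⇒ F over [I-1,I-2,II-1,II-2,III-1,III-2,III-3,IV-1,IV-2]: 59 consistent
U/I-1 ? ·: Uu|uu
U/I-2 ? ·: Uu|uu
U/II-1 aff I-1×I-2: uu
U/II-2 ? ·: Uu
U/III-1 un II-2×II-1: Uu
U/III-2 un ·: Uu
U/III-3 aff II-2×II-1: uu
U/IV-1 un III-1×III-2: UU|Uu
U/IV-2 aff III-1×III-2: uu
⇒ U over [I-1,I-2,II-1,II-2,III-1,III-2,III-3,IV-1,IV-2]: 8 consistent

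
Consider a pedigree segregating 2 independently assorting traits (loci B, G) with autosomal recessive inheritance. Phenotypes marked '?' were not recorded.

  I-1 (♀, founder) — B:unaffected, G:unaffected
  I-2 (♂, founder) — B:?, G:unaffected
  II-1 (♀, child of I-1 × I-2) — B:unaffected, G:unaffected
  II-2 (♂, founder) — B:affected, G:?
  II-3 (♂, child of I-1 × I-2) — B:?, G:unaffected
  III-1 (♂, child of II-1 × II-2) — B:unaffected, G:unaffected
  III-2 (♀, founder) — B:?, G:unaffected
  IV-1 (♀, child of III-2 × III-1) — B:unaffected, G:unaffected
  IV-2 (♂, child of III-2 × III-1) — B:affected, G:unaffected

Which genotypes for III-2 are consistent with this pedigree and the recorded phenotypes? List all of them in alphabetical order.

B/I-1 un ·: BB|Bb
B/I-2 ? ·: BB|Bb|bb
B/II-1 un I-1×I-2: BB|Bb
B/II-2 aff ·: bb
B/II-3 ? I-1×I-2: BB|Bb|bb
B/III-1 un II-1×II-2: Bb
B/III-2 ? ·: Bb|bb
B/IV-1 un III-2×III-1: BB|Bb
B/IV-2 aff III-2×III-1: bb
⇒ B over [I-1,I-2,II-1,II-2,II-3,III-1,III-2,IV-1,IV-2]: 54 consistent
G/I-1 un ·: GG|Gg
G/I-2 un ·: GG|Gg
G/II-1 un I-1×I-2: GG|Gg
G/II-2 ? ·: GG|Gg|gg
G/II-3 un I-1×I-2: GG|Gg
G/III-1 un II-1×II-2: GG|Gg
G/III-2 un ·: GG|Gg
G/IV-1 un III-2×III-1: GG|Gg
G/IV-2 un III-2×III-1: GG|Gg
⇒ G over [I-1,I-2,II-1,II-2,II-3,III-1,III-2,IV-1,IV-2]: 386 consistent

III-2 ∈ {Bb GG, Bb Gg, bb GG, bb Gg}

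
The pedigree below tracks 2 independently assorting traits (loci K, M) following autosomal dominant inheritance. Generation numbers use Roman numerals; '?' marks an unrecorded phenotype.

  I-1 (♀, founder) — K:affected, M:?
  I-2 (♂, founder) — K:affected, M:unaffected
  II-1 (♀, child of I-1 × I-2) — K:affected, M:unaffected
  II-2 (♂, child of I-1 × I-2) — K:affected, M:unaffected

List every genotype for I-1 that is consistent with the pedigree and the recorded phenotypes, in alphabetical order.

I-1 ∈ {KK Mm, KK mm, Kk Mm, Kk mm}

K/I-1 aff ·: Kk|KK
K/I-2 aff ·: Kk|KK
K/II-1 aff I-1×I-2: Kk|KK
K/II-2 aff I-1×I-2: Kk|KK
⇒ K over [I-1,I-2,II-1,II-2]: 13 consistent
M/I-1 ? ·: mm|Mm
M/I-2 un ·: mm
M/II-1 un I-1×I-2: mm
M/II-2 un I-1×I-2: mm
⇒ M over [I-1,I-2,II-1,II-2]: 2 consistent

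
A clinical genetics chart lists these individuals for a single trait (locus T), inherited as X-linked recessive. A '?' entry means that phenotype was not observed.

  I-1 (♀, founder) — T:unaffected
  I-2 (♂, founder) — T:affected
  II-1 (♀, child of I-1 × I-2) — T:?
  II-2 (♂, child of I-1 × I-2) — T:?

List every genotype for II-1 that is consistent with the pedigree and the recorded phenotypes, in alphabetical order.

T/I-1 un ·: X^TX^T|X^TX^t
T/I-2 aff ·: X^tY
T/II-1 ? I-1×I-2: X^TX^t|X^tX^t
T/II-2 ? I-1×I-2: X^TY|X^tY
⇒ T over [I-1,I-2,II-1,II-2]: 5 consistent

II-1 ∈ {X^TX^t, X^tX^t}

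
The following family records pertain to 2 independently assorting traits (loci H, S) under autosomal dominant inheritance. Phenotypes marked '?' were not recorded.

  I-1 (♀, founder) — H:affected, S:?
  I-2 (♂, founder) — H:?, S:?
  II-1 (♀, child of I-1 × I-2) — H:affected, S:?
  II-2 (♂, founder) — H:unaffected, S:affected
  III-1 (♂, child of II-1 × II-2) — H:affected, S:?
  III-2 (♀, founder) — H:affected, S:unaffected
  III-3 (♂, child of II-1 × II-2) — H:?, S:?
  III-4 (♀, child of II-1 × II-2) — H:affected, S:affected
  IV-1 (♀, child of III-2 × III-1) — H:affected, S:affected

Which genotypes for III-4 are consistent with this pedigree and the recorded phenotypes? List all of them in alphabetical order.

H/I-1 aff ·: Hh|HH
H/I-2 ? ·: hh|Hh|HH
H/II-1 aff I-1×I-2: Hh|HH
H/II-2 un ·: hh
H/III-1 aff II-1×II-2: Hh
H/III-2 aff ·: Hh|HH
H/III-3 ? II-1×II-2: hh|Hh
H/III-4 aff II-1×II-2: Hh
H/IV-1 aff III-2×III-1: Hh|HH
⇒ H over [I-1,I-2,II-1,II-2,III-1,III-2,III-3,III-4,IV-1]: 56 consistent
S/I-1 ? ·: ss|Ss|SS
S/I-2 ? ·: ss|Ss|SS
S/II-1 ? I-1×I-2: ss|Ss|SS
S/II-2 aff ·: Ss|SS
S/III-1 ? II-1×II-2: Ss|SS
S/III-2 un ·: ss
S/III-3 ? II-1×II-2: ss|Ss|SS
S/III-4 aff II-1×II-2: Ss|SS
S/IV-1 aff III-2×III-1: Ss
⇒ S over [I-1,I-2,II-1,II-2,III-1,III-2,III-3,III-4,IV-1]: 188 consistent

III-4 ∈ {Hh SS, Hh Ss}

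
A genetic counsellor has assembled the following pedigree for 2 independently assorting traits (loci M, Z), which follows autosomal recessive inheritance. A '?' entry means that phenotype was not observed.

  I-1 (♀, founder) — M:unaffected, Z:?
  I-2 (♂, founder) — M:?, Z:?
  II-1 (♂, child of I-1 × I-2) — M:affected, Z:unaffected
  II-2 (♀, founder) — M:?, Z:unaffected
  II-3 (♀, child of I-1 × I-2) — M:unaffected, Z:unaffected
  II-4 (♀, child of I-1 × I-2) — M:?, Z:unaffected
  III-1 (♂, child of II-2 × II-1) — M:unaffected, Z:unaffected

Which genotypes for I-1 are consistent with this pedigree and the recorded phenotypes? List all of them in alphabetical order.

M/I-1 un ·: Mm
M/I-2 ? ·: Mm|mm
M/II-1 aff I-1×I-2: mm
M/II-2 ? ·: MM|Mm
M/II-3 un I-1×I-2: MM|Mm
M/II-4 ? I-1×I-2: MM|Mm|mm
M/III-1 un II-2×II-1: Mm
⇒ M over [I-1,I-2,II-1,II-2,II-3,II-4,III-1]: 16 consistent
Z/I-1 ? ·: ZZ|Zz|zz
Z/I-2 ? ·: ZZ|Zz|zz
Z/II-1 un I-1×I-2: ZZ|Zz
Z/II-2 un ·: ZZ|Zz
Z/II-3 un I-1×I-2: ZZ|Zz
Z/II-4 un I-1×I-2: ZZ|Zz
Z/III-1 un II-2×II-1: ZZ|Zz
⇒ Z over [I-1,I-2,II-1,II-2,II-3,II-4,III-1]: 103 consistent

I-1 ∈ {Mm ZZ, Mm Zz, Mm zz}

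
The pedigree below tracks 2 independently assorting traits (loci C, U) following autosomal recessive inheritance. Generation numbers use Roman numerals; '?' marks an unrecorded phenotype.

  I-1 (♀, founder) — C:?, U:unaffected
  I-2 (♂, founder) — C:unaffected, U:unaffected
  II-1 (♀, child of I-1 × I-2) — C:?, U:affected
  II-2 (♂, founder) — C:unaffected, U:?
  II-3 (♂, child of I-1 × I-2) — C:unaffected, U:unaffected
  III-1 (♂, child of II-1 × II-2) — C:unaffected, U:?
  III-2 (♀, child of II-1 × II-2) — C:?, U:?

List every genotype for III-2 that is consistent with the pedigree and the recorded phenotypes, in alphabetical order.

III-2 ∈ {CC Uu, CC uu, Cc Uu, Cc uu, cc Uu, cc uu}

C/I-1 ? ·: CC|Cc|cc
C/I-2 un ·: CC|Cc
C/II-1 ? I-1×I-2: CC|Cc|cc
C/II-2 un ·: CC|Cc
C/II-3 un I-1×I-2: CC|Cc
C/III-1 un II-1×II-2: CC|Cc
C/III-2 ? II-1×II-2: CC|Cc|cc
⇒ C over [I-1,I-2,II-1,II-2,II-3,III-1,III-2]: 124 consistent
U/I-1 un ·: Uu
U/I-2 un ·: Uu
U/II-1 aff I-1×I-2: uu
U/II-2 ? ·: UU|Uu|uu
U/II-3 un I-1×I-2: UU|Uu
U/III-1 ? II-1×II-2: Uu|uu
U/III-2 ? II-1×II-2: Uu|uu
⇒ U over [I-1,I-2,II-1,II-2,II-3,III-1,III-2]: 12 consistent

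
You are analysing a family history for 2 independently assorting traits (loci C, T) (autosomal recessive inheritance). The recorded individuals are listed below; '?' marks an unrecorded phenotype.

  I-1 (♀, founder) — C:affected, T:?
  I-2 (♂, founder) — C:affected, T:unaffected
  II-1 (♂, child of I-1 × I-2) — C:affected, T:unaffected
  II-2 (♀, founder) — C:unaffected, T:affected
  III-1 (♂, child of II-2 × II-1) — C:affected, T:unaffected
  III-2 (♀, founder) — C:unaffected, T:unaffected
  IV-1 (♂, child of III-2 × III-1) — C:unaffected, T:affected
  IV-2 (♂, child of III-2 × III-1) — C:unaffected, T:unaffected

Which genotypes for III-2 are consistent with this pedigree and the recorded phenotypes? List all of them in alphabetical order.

III-2 ∈ {CC Tt, Cc Tt}

C/I-1 aff ·: cc
C/I-2 aff ·: cc
C/II-1 aff I-1×I-2: cc
C/II-2 un ·: Cc
C/III-1 aff II-2×II-1: cc
C/III-2 un ·: CC|Cc
C/IV-1 un III-2×III-1: Cc
C/IV-2 un III-2×III-1: Cc
⇒ C over [I-1,I-2,II-1,II-2,III-1,III-2,IV-1,IV-2]: 2 consistent
T/I-1 ? ·: TT|Tt|tt
T/I-2 un ·: TT|Tt
T/II-1 un I-1×I-2: TT|Tt
T/II-2 aff ·: tt
T/III-1 un II-2×II-1: Tt
T/III-2 un ·: Tt
T/IV-1 aff III-2×III-1: tt
T/IV-2 un III-2×III-1: TT|Tt
⇒ T over [I-1,I-2,II-1,II-2,III-1,III-2,IV-1,IV-2]: 18 consistent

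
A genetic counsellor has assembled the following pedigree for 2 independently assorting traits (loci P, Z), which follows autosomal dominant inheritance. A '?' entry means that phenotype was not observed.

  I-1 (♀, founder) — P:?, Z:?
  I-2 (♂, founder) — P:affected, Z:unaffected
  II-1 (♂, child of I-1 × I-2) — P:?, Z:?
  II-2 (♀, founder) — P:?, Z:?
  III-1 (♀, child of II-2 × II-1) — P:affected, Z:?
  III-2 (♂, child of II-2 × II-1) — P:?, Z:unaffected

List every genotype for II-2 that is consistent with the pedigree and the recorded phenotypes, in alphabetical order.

P/I-1 ? ·: pp|Pp|PP
P/I-2 aff ·: Pp|PP
P/II-1 ? I-1×I-2: pp|Pp|PP
P/II-2 ? ·: pp|Pp|PP
P/III-1 aff II-2×II-1: Pp|PP
P/III-2 ? II-2×II-1: pp|Pp|PP
⇒ P over [I-1,I-2,II-1,II-2,III-1,III-2]: 90 consistent
Z/I-1 ? ·: zz|Zz|ZZ
Z/I-2 un ·: zz
Z/II-1 ? I-1×I-2: zz|Zz
Z/II-2 ? ·: zz|Zz
Z/III-1 ? II-2×II-1: zz|Zz|ZZ
Z/III-2 un II-2×II-1: zz
⇒ Z over [I-1,I-2,II-1,II-2,III-1,III-2]: 16 consistent

II-2 ∈ {PP Zz, PP zz, Pp Zz, Pp zz, pp Zz, pp zz}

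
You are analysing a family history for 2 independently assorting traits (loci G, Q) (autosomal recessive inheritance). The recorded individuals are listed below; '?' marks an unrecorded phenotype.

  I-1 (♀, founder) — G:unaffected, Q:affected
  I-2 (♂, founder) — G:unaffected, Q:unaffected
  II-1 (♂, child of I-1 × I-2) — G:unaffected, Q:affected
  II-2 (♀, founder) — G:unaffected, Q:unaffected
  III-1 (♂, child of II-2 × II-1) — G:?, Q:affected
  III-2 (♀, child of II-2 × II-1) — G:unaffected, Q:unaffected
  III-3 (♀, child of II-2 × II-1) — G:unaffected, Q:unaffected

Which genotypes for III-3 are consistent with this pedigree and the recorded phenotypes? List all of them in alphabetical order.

G/I-1 un ·: GG|Gg
G/I-2 un ·: GG|Gg
G/II-1 un I-1×I-2: GG|Gg
G/II-2 un ·: GG|Gg
G/III-1 ? II-2×II-1: GG|Gg|gg
G/III-2 un II-2×II-1: GG|Gg
G/III-3 un II-2×II-1: GG|Gg
⇒ G over [I-1,I-2,II-1,II-2,III-1,III-2,III-3]: 96 consistent
Q/I-1 aff ·: qq
Q/I-2 un ·: Qq
Q/II-1 aff I-1×I-2: qq
Q/II-2 un ·: Qq
Q/III-1 aff II-2×II-1: qq
Q/III-2 un II-2×II-1: Qq
Q/III-3 un II-2×II-1: Qq
⇒ Q over [I-1,I-2,II-1,II-2,III-1,III-2,III-3]: 1 consistent

III-3 ∈ {GG Qq, Gg Qq}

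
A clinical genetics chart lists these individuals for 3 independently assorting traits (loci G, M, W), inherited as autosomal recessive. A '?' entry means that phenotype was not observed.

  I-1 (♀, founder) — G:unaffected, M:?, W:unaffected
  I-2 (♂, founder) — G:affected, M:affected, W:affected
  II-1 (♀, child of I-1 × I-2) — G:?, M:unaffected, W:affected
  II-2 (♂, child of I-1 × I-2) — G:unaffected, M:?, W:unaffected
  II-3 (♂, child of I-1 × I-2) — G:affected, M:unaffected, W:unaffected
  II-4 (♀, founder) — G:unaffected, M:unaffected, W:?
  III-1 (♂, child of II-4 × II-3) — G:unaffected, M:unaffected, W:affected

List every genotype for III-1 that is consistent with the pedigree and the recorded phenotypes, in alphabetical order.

III-1 ∈ {Gg MM ww, Gg Mm ww}

G/I-1 un ·: Gg
G/I-2 aff ·: gg
G/II-1 ? I-1×I-2: Gg|gg
G/II-2 un I-1×I-2: Gg
G/II-3 aff I-1×I-2: gg
G/II-4 un ·: GG|Gg
G/III-1 un II-4×II-3: Gg
⇒ G over [I-1,I-2,II-1,II-2,II-3,II-4,III-1]: 4 consistent
M/I-1 ? ·: MM|Mm
M/I-2 aff ·: mm
M/II-1 un I-1×I-2: Mm
M/II-2 ? I-1×I-2: Mm|mm
M/II-3 un I-1×I-2: Mm
M/II-4 un ·: MM|Mm
M/III-1 un II-4×II-3: MM|Mm
⇒ M over [I-1,I-2,II-1,II-2,II-3,II-4,III-1]: 12 consistent
W/I-1 un ·: Ww
W/I-2 aff ·: ww
W/II-1 aff I-1×I-2: ww
W/II-2 un I-1×I-2: Ww
W/II-3 un I-1×I-2: Ww
W/II-4 ? ·: Ww|ww
W/III-1 aff II-4×II-3: ww
⇒ W over [I-1,I-2,II-1,II-2,II-3,II-4,III-1]: 2 consistent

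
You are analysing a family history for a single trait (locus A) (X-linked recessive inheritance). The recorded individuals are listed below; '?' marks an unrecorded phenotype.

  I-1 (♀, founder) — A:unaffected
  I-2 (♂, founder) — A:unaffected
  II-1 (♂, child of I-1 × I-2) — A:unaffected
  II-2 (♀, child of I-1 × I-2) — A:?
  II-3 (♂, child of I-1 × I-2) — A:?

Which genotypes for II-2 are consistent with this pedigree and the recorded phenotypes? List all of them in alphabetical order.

A/I-1 un ·: X^AX^A|X^AX^a
A/I-2 un ·: X^AY
A/II-1 un I-1×I-2: X^AY
A/II-2 ? I-1×I-2: X^AX^A|X^AX^a
A/II-3 ? I-1×I-2: X^AY|X^aY
⇒ A over [I-1,I-2,II-1,II-2,II-3]: 5 consistent

II-2 ∈ {X^AX^A, X^AX^a}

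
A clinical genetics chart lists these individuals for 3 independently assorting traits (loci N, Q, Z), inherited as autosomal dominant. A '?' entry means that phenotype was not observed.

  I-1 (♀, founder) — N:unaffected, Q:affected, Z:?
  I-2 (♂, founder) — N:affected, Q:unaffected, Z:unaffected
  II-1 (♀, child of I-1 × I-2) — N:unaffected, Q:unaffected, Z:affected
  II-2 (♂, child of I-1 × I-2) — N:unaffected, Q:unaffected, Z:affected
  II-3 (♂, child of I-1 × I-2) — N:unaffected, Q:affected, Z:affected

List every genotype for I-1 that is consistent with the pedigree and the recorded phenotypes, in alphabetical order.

N/I-1 un ·: nn
N/I-2 aff ·: Nn
N/II-1 un I-1×I-2: nn
N/II-2 un I-1×I-2: nn
N/II-3 un I-1×I-2: nn
⇒ N over [I-1,I-2,II-1,II-2,II-3]: 1 consistent
Q/I-1 aff ·: Qq
Q/I-2 un ·: qq
Q/II-1 un I-1×I-2: qq
Q/II-2 un I-1×I-2: qq
Q/II-3 aff I-1×I-2: Qq
⇒ Q over [I-1,I-2,II-1,II-2,II-3]: 1 consistent
Z/I-1 ? ·: Zz|ZZ
Z/I-2 un ·: zz
Z/II-1 aff I-1×I-2: Zz
Z/II-2 aff I-1×I-2: Zz
Z/II-3 aff I-1×I-2: Zz
⇒ Z over [I-1,I-2,II-1,II-2,II-3]: 2 consistent

I-1 ∈ {nn Qq ZZ, nn Qq Zz}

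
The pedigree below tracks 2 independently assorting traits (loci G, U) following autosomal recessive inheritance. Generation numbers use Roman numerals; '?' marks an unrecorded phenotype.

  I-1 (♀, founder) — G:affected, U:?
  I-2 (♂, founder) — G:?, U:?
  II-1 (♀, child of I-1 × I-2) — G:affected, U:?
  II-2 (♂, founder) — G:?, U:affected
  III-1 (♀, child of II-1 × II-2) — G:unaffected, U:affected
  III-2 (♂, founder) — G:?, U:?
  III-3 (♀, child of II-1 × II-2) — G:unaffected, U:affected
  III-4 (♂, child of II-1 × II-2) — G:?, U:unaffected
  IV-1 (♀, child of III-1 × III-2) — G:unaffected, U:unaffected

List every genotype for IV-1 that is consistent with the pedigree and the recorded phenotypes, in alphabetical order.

G/I-1 aff ·: gg
G/I-2 ? ·: Gg|gg
G/II-1 aff I-1×I-2: gg
G/II-2 ? ·: GG|Gg
G/III-1 un II-1×II-2: Gg
G/III-2 ? ·: GG|Gg|gg
G/III-3 un II-1×II-2: Gg
G/III-4 ? II-1×II-2: Gg|gg
G/IV-1 un III-1×III-2: GG|Gg
⇒ G over [I-1,I-2,II-1,II-2,III-1,III-2,III-3,III-4,IV-1]: 30 consistent
U/I-1 ? ·: UU|Uu|uu
U/I-2 ? ·: UU|Uu|uu
U/II-1 ? I-1×I-2: Uu
U/II-2 aff ·: uu
U/III-1 aff II-1×II-2: uu
U/III-2 ? ·: UU|Uu
U/III-3 aff II-1×II-2: uu
U/III-4 un II-1×II-2: Uu
U/IV-1 un III-1×III-2: Uu
⇒ U over [I-1,I-2,II-1,II-2,III-1,III-2,III-3,III-4,IV-1]: 14 consistent

IV-1 ∈ {GG Uu, Gg Uu}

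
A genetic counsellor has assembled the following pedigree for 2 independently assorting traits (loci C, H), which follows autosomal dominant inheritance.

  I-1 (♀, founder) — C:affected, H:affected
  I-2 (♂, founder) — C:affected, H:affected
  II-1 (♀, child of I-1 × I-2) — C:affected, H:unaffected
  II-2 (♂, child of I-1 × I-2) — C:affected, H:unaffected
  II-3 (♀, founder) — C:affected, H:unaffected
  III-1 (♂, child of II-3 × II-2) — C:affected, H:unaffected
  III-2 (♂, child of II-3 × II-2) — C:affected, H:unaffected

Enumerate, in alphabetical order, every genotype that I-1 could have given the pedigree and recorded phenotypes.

C/I-1 aff ·: Cc|CC
C/I-2 aff ·: Cc|CC
C/II-1 aff I-1×I-2: Cc|CC
C/II-2 aff I-1×I-2: Cc|CC
C/II-3 aff ·: Cc|CC
C/III-1 aff II-3×II-2: Cc|CC
C/III-2 aff II-3×II-2: Cc|CC
⇒ C over [I-1,I-2,II-1,II-2,II-3,III-1,III-2]: 83 consistent
H/I-1 aff ·: Hh
H/I-2 aff ·: Hh
H/II-1 un I-1×I-2: hh
H/II-2 un I-1×I-2: hh
H/II-3 un ·: hh
H/III-1 un II-3×II-2: hh
H/III-2 un II-3×II-2: hh
⇒ H over [I-1,I-2,II-1,II-2,II-3,III-1,III-2]: 1 consistent

I-1 ∈ {CC Hh, Cc Hh}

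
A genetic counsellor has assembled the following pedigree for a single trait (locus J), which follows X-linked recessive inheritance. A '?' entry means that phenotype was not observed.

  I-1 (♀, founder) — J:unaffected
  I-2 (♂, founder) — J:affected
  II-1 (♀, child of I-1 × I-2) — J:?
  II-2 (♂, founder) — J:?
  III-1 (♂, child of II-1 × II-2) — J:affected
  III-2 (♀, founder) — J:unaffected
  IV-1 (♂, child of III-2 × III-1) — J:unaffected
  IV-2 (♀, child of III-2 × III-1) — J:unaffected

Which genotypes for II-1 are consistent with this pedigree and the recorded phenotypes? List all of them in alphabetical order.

J/I-1 un ·: X^JX^J|X^JX^j
J/I-2 aff ·: X^jY
J/II-1 ? I-1×I-2: X^JX^j|X^jX^j
J/II-2 ? ·: X^JY|X^jY
J/III-1 aff II-1×II-2: X^jY
J/III-2 un ·: X^JX^J|X^JX^j
J/IV-1 un III-2×III-1: X^JY
J/IV-2 un III-2×III-1: X^JX^j
⇒ J over [I-1,I-2,II-1,II-2,III-1,III-2,IV-1,IV-2]: 12 consistent

II-1 ∈ {X^JX^j, X^jX^j}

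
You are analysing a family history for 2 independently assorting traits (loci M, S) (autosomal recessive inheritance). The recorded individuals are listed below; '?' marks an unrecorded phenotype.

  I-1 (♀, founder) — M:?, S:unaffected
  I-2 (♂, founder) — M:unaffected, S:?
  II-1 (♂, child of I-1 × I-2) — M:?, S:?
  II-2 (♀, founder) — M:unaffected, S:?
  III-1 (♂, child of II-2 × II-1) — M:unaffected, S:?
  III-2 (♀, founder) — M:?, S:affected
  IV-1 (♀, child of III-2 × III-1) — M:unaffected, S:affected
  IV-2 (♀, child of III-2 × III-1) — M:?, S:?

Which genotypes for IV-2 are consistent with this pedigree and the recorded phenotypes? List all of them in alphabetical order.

M/I-1 ? ·: MM|Mm|mm
M/I-2 un ·: MM|Mm
M/II-1 ? I-1×I-2: MM|Mm|mm
M/II-2 un ·: MM|Mm
M/III-1 un II-2×II-1: MM|Mm
M/III-2 ? ·: MM|Mm|mm
M/IV-1 un III-2×III-1: MM|Mm
M/IV-2 ? III-2×III-1: MM|Mm|mm
⇒ M over [I-1,I-2,II-1,II-2,III-1,III-2,IV-1,IV-2]: 324 consistent
S/I-1 un ·: SS|Ss
S/I-2 ? ·: SS|Ss|ss
S/II-1 ? I-1×I-2: SS|Ss|ss
S/II-2 ? ·: SS|Ss|ss
S/III-1 ? II-2×II-1: Ss|ss
S/III-2 aff ·: ss
S/IV-1 aff III-2×III-1: ss
S/IV-2 ? III-2×III-1: Ss|ss
⇒ S over [I-1,I-2,II-1,II-2,III-1,III-2,IV-1,IV-2]: 68 consistent

IV-2 ∈ {MM Ss, MM ss, Mm Ss, Mm ss, mm Ss, mm ss}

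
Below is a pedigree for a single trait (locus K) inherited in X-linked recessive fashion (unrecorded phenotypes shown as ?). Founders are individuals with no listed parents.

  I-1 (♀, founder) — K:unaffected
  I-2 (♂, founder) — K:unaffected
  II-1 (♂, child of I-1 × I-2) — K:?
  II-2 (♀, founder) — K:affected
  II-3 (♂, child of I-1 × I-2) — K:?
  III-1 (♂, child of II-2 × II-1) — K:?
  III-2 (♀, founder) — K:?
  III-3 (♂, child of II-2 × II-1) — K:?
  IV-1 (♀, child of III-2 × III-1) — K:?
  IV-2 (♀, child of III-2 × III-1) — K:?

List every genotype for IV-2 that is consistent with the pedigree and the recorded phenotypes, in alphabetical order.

IV-2 ∈ {X^KX^k, X^kX^k}

K/I-1 un ·: X^KX^K|X^KX^k
K/I-2 un ·: X^KY
K/II-1 ? I-1×I-2: X^KY|X^kY
K/II-2 aff ·: X^kX^k
K/II-3 ? I-1×I-2: X^KY|X^kY
K/III-1 ? II-2×II-1: X^kY
K/III-2 ? ·: X^KX^K|X^KX^k|X^kX^k
K/III-3 ? II-2×II-1: X^kY
K/IV-1 ? III-2×III-1: X^KX^k|X^kX^k
K/IV-2 ? III-2×III-1: X^KX^k|X^kX^k
⇒ K over [I-1,I-2,II-1,II-2,II-3,III-1,III-2,III-3,IV-1,IV-2]: 30 consistent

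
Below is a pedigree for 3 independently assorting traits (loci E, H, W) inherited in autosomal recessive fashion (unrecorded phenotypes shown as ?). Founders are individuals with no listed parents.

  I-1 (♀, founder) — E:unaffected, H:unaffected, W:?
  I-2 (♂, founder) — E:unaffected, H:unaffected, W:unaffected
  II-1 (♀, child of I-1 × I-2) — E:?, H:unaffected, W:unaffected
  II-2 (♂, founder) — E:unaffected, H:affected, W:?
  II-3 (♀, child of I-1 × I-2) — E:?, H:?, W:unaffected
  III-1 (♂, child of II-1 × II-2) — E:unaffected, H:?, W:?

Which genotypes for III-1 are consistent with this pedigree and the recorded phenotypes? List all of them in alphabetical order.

E/I-1 un ·: EE|Ee
E/I-2 un ·: EE|Ee
E/II-1 ? I-1×I-2: EE|Ee|ee
E/II-2 un ·: EE|Ee
E/II-3 ? I-1×I-2: EE|Ee|ee
E/III-1 un II-1×II-2: EE|Ee
⇒ E over [I-1,I-2,II-1,II-2,II-3,III-1]: 58 consistent
H/I-1 un ·: HH|Hh
H/I-2 un ·: HH|Hh
H/II-1 un I-1×I-2: HH|Hh
H/II-2 aff ·: hh
H/II-3 ? I-1×I-2: HH|Hh|hh
H/III-1 ? II-1×II-2: Hh|hh
⇒ H over [I-1,I-2,II-1,II-2,II-3,III-1]: 22 consistent
W/I-1 ? ·: WW|Ww|ww
W/I-2 un ·: WW|Ww
W/II-1 un I-1×I-2: WW|Ww
W/II-2 ? ·: WW|Ww|ww
W/II-3 un I-1×I-2: WW|Ww
W/III-1 ? II-1×II-2: WW|Ww|ww
⇒ W over [I-1,I-2,II-1,II-2,II-3,III-1]: 84 consistent

III-1 ∈ {EE Hh WW, EE Hh Ww, EE Hh ww, EE hh WW, EE hh Ww, EE hh ww, Ee Hh WW, Ee Hh Ww, Ee Hh ww, Ee hh WW, Ee hh Ww, Ee hh ww}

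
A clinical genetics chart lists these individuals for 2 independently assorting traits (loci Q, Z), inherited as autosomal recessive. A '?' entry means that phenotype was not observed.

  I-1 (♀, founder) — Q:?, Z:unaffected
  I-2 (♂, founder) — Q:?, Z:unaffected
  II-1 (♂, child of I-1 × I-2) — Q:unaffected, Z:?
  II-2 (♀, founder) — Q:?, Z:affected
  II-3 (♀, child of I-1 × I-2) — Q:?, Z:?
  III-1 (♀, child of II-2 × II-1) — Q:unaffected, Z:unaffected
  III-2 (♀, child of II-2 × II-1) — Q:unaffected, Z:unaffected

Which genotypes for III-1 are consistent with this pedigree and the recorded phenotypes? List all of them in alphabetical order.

III-1 ∈ {QQ Zz, Qq Zz}

Q/I-1 ? ·: QQ|Qq|qq
Q/I-2 ? ·: QQ|Qq|qq
Q/II-1 un I-1×I-2: QQ|Qq
Q/II-2 ? ·: QQ|Qq|qq
Q/II-3 ? I-1×I-2: QQ|Qq|qq
Q/III-1 un II-2×II-1: QQ|Qq
Q/III-2 un II-2×II-1: QQ|Qq
⇒ Q over [I-1,I-2,II-1,II-2,II-3,III-1,III-2]: 165 consistent
Z/I-1 un ·: ZZ|Zz
Z/I-2 un ·: ZZ|Zz
Z/II-1 ? I-1×I-2: ZZ|Zz
Z/II-2 aff ·: zz
Z/II-3 ? I-1×I-2: ZZ|Zz|zz
Z/III-1 un II-2×II-1: Zz
Z/III-2 un II-2×II-1: Zz
⇒ Z over [I-1,I-2,II-1,II-2,II-3,III-1,III-2]: 15 consistent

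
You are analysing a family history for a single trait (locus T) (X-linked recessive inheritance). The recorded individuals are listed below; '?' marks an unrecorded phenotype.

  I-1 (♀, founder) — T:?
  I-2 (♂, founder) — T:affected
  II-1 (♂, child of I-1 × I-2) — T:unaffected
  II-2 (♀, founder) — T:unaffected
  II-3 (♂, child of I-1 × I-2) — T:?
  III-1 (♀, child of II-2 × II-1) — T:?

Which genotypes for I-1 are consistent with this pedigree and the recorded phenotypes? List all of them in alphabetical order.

I-1 ∈ {X^TX^T, X^TX^t}

T/I-1 ? ·: X^TX^T|X^TX^t
T/I-2 aff ·: X^tY
T/II-1 un I-1×I-2: X^TY
T/II-2 un ·: X^TX^T|X^TX^t
T/II-3 ? I-1×I-2: X^TY|X^tY
T/III-1 ? II-2×II-1: X^TX^T|X^TX^t
⇒ T over [I-1,I-2,II-1,II-2,II-3,III-1]: 9 consistent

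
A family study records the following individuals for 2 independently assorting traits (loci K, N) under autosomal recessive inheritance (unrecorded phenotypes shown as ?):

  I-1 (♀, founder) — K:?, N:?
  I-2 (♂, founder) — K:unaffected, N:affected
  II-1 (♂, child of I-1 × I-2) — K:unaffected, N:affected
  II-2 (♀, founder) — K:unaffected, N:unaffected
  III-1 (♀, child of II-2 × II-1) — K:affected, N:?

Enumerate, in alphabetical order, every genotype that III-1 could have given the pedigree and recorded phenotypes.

K/I-1 ? ·: KK|Kk|kk
K/I-2 un ·: KK|Kk
K/II-1 un I-1×I-2: Kk
K/II-2 un ·: Kk
K/III-1 aff II-2×II-1: kk
⇒ K over [I-1,I-2,II-1,II-2,III-1]: 5 consistent
N/I-1 ? ·: Nn|nn
N/I-2 aff ·: nn
N/II-1 aff I-1×I-2: nn
N/II-2 un ·: NN|Nn
N/III-1 ? II-2×II-1: Nn|nn
⇒ N over [I-1,I-2,II-1,II-2,III-1]: 6 consistent

III-1 ∈ {kk Nn, kk nn}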